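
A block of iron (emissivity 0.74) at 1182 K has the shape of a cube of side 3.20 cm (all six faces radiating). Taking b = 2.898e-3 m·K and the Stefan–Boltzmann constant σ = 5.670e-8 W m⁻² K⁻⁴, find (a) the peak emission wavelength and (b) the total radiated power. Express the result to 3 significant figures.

λ_max ≈ 2.45 μm; P ≈ 503 W

(a) λ_max = b/T = 2.898×10⁻³/1182 = 2.452×10⁻⁶ m = 2.45 μm.
Area A = 6s² = 6×(0.0320 m)² = 6.144×10⁻³ m².
(b) P = εσAT⁴ = 0.74×5.670×10⁻⁸×6.144×10⁻³×(1182)⁴ = 503 W.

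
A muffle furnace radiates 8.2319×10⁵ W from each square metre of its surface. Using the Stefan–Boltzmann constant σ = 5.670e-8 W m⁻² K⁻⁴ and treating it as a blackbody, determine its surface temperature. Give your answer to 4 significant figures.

I = σT⁴, so T = (I/σ)^(1/4) = (8.2319×10⁵/(5.670×10⁻⁸))^(1/4) = 1952 K.

T ≈ 1952 K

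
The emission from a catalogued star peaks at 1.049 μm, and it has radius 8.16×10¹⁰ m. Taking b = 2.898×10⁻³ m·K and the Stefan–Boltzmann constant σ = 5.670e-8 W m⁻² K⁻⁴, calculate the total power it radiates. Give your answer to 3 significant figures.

P ≈ 2.76×10²⁹ W

Wien's law: T = b/λ_max = 2.898×10⁻³/1.049×10⁻⁶ = 2762.63 K.
Surface area A = 4πR² = 4π(8.16×10¹⁰ m)² = 8.36739×10²² m².
Then P = σAT⁴ = 5.670×10⁻⁸×8.36739×10²²×(2762.63)⁴ = 2.76×10²⁹ W.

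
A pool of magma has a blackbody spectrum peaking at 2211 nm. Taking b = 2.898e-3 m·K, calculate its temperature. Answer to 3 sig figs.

Wien's law gives T = b/λ_max = (2.898×10⁻³ m·K)/(2.211×10⁻⁶ m) = 1.31×10³ K.

T ≈ 1.31×10³ K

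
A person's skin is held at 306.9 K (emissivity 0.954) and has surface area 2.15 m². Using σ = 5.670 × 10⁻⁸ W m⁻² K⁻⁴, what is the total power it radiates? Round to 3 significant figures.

P ≈ 1.03×10³ W

Area A = 2.15 m².
P = εσAT⁴ = 0.954 × 5.670×10⁻⁸ × 2.15 × (306.9)⁴ = 1.03×10³ W.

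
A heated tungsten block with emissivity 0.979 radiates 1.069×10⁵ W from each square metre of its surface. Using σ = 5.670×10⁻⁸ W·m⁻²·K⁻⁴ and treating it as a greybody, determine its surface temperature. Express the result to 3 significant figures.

T ≈ 1.18×10³ K

I = εσT⁴, so T = (I/εσ)^(1/4) = (1.069×10⁵/(0.979×5.670×10⁻⁸))^(1/4) = 1.18×10³ K.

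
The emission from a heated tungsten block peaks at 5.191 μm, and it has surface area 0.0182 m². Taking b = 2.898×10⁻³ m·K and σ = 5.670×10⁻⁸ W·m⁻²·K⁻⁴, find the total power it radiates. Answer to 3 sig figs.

P ≈ 100 W

Wien's law: T = b/λ_max = 2.898×10⁻³/5.191×10⁻⁶ = 558.274 K.
Area A = 0.0182 m².
Then P = σAT⁴ = 5.670×10⁻⁸×0.0182×(558.274)⁴ = 100 W.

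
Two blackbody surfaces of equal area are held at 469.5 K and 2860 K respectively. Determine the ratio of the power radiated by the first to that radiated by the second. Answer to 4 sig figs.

P₁/P₂ ≈ 7.262×10⁻⁴

With equal areas, P₁/P₂ = (T₁/T₂)⁴ = (469.5/2860)⁴ = 7.262×10⁻⁴.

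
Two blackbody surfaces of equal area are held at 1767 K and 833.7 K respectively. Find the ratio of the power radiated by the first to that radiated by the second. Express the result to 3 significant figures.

P₁/P₂ ≈ 20.2

With equal areas, P₁/P₂ = (T₁/T₂)⁴ = (1767/833.7)⁴ = 20.2.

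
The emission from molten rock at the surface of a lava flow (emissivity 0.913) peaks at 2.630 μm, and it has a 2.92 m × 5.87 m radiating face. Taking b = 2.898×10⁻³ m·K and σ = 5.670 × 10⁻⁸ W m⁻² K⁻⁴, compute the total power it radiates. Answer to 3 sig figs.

P ≈ 1.31×10⁶ W

Wien's law: T = b/λ_max = 2.898×10⁻³/2.630×10⁻⁶ = 1101.90 K.
Area A = 2.92 × 5.87 = 17.1404 m².
Then P = εσAT⁴ = 0.913×5.670×10⁻⁸×17.1404×(1101.90)⁴ = 1.31×10⁶ W.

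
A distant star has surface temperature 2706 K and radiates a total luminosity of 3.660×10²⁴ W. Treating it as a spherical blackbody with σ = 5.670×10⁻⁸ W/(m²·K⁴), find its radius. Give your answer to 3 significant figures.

L = 4πR²σT⁴ ⇒ R = √(L/(4πσT⁴)).
σT⁴ = 3.04014×10⁶ W/m², so R = √(3.660×10²⁴/(4π×3.04014×10⁶)) = 3.10×10⁸ m.

R ≈ 3.10×10⁸ m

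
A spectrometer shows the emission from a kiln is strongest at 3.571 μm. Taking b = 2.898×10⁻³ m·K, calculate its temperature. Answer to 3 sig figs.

T ≈ 812 K

Wien's law gives T = b/λ_max = (2.898×10⁻³ m·K)/(3.571×10⁻⁶ m) = 812 K.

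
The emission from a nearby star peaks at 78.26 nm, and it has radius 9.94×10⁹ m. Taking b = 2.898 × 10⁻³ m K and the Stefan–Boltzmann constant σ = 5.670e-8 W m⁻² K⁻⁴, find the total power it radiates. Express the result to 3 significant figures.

P ≈ 1.32×10³² W

Wien's law: T = b/λ_max = 2.898×10⁻³/7.826×10⁻⁸ = 37030.4 K.
Surface area A = 4πR² = 4π(9.94×10⁹ m)² = 1.24160×10²¹ m².
Then P = σAT⁴ = 5.670×10⁻⁸×1.24160×10²¹×(37030.4)⁴ = 1.32×10³² W.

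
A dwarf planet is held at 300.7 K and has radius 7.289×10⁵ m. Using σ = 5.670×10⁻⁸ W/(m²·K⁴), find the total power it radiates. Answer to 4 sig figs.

Surface area A = 4πR² = 4π(7.289×10⁵ m)² = 6.67645×10¹² m².
P = σAT⁴ = 5.670×10⁻⁸ × 6.67645×10¹² × (300.7)⁴ = 3.095×10¹⁵ W.

P ≈ 3.095×10¹⁵ W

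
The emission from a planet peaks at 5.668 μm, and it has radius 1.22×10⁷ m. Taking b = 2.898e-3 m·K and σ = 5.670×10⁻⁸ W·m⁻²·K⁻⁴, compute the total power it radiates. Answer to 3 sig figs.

P ≈ 7.25×10¹⁸ W

Wien's law: T = b/λ_max = 2.898×10⁻³/5.668×10⁻⁶ = 511.291 K.
Surface area A = 4πR² = 4π(1.22×10⁷ m)² = 1.87038×10¹⁵ m².
Then P = σAT⁴ = 5.670×10⁻⁸×1.87038×10¹⁵×(511.291)⁴ = 7.25×10¹⁸ W.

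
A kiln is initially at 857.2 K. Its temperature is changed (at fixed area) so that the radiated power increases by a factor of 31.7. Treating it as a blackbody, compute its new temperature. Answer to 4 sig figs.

T₂ ≈ 2034 K

P ∝ T⁴, so T₂/T₁ = (P₂/P₁)^(1/4) = (31.7)^(1/4) = 2.37282.
T₂ = 857.2 × 2.37282 = 2034 K.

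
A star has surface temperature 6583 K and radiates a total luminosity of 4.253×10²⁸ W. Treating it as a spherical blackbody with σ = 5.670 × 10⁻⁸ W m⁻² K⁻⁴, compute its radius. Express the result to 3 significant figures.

L = 4πR²σT⁴ ⇒ R = √(L/(4πσT⁴)).
σT⁴ = 1.06483×10⁸ W/m², so R = √(4.253×10²⁸/(4π×1.06483×10⁸)) = 5.64×10⁹ m.

R ≈ 5.64×10⁹ m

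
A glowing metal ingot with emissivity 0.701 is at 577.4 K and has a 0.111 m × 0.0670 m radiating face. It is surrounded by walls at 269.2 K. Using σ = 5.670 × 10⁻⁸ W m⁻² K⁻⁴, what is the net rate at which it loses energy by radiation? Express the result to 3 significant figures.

Net loss ≈ 31.3 W

Area A = 0.111 × 0.0670 = 7.437×10⁻³ m².
Net radiated power P_net = εσA(T⁴ − T₀⁴) = 0.701×5.670×10⁻⁸×7.437×10⁻³×(577.4⁴ − 269.2⁴).
T⁴ − T₀⁴ = 1.11149×10¹¹ − 5.25170×10⁹ = 1.05897×10¹¹ K⁴, so P_net = 31.3 W.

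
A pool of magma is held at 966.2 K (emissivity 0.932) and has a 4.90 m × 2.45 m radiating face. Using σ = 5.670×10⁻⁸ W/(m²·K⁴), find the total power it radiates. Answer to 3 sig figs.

P ≈ 5.53×10⁵ W

Area A = 4.90 × 2.45 = 12.005 m².
P = εσAT⁴ = 0.932 × 5.670×10⁻⁸ × 12.005 × (966.2)⁴ = 5.53×10⁵ W.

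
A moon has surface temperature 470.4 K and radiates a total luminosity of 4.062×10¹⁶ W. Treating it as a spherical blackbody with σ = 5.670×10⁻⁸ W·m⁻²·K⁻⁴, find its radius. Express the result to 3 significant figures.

R ≈ 1.08×10⁶ m

L = 4πR²σT⁴ ⇒ R = √(L/(4πσT⁴)).
σT⁴ = 2776.21 W/m², so R = √(4.062×10¹⁶/(4π×2776.21)) = 1.08×10⁶ m.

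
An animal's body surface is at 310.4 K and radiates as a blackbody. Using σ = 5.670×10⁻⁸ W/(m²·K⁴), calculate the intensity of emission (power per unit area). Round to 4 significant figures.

Stefan–Boltzmann: I = σT⁴ = 5.670×10⁻⁸ × (310.4)⁴ = 526.3 W/m².

I ≈ 526.3 W/m²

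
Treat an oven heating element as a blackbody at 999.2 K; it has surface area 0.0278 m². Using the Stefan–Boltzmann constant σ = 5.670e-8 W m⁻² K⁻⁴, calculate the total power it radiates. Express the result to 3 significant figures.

P ≈ 1.57×10³ W

Area A = 0.0278 m².
P = σAT⁴ = 5.670×10⁻⁸ × 0.0278 × (999.2)⁴ = 1.57×10³ W.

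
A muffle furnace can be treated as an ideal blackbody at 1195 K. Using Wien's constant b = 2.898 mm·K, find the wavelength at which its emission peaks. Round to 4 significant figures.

Wien's displacement law: λ_max = b/T = (2.898×10⁻³ m·K)/(1195 K) = 2.4251×10⁻⁶ m.
That is 2425 nm, in the infrared range.

λ_max ≈ 2425 nm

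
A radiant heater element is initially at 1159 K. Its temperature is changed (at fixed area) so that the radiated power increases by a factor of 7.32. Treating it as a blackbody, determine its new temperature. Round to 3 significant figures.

P ∝ T⁴, so T₂/T₁ = (P₂/P₁)^(1/4) = (7.32)^(1/4) = 1.64486.
T₂ = 1159 × 1.64486 = 1.91×10³ K.

T₂ ≈ 1.91×10³ K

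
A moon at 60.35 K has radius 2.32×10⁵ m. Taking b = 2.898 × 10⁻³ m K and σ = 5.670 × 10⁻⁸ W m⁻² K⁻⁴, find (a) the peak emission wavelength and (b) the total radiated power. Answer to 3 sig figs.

λ_max ≈ 48.0 μm; P ≈ 5.09×10¹¹ W

(a) λ_max = b/T = 2.898×10⁻³/60.35 = 4.802×10⁻⁵ m = 48.0 μm.
Surface area A = 4πR² = 4π(2.32×10⁵ m)² = 6.76372×10¹¹ m².
(b) P = σAT⁴ = 5.670×10⁻⁸×6.76372×10¹¹×(60.35)⁴ = 5.09×10¹¹ W.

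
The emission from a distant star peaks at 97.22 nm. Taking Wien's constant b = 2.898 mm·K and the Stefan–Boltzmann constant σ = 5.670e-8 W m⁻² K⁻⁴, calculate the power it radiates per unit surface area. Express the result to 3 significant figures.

I ≈ 4.48×10¹⁰ W/m²

Wien's law: T = b/λ_max = 2.898×10⁻³/9.722×10⁻⁸ = 29808.7 K.
Then I = σT⁴ = 5.670×10⁻⁸×(29808.7)⁴ = 4.48×10¹⁰ W/m².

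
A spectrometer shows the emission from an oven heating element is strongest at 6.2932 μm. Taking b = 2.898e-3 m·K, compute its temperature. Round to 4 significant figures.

T ≈ 460.5 K

Wien's law gives T = b/λ_max = (2.898×10⁻³ m·K)/(6.2932×10⁻⁶ m) = 460.5 K.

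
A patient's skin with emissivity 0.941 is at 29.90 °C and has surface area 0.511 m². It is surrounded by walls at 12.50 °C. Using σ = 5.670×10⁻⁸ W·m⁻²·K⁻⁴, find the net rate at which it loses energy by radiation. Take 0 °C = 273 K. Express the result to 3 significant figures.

Net loss ≈ 48.4 W

T = 29.90 °C + 273 = 302.90 K.
Surroundings: T = 12.50 °C + 273 = 285.50 K.
Area A = 0.511 m².
Net radiated power P_net = εσA(T⁴ − T₀⁴) = 0.941×5.670×10⁻⁸×0.511×(302.90⁴ − 285.50⁴).
T⁴ − T₀⁴ = 8.41777×10⁹ − 6.64392×10⁹ = 1.77385×10⁹ K⁴, so P_net = 48.4 W.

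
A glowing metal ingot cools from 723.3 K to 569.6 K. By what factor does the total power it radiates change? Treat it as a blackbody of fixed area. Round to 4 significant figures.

P₂/P₁ ≈ 0.3846

P ∝ T⁴, so P₂/P₁ = (T₂/T₁)⁴ = (569.6/723.3)⁴ = (0.787502)⁴ = 0.3846.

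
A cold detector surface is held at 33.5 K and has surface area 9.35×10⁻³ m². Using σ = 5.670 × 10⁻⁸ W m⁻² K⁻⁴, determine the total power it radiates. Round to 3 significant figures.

Area A = 9.35×10⁻³ m².
P = σAT⁴ = 5.670×10⁻⁸ × 9.35×10⁻³ × (33.5)⁴ = 6.68×10⁻⁴ W.

P ≈ 6.68×10⁻⁴ W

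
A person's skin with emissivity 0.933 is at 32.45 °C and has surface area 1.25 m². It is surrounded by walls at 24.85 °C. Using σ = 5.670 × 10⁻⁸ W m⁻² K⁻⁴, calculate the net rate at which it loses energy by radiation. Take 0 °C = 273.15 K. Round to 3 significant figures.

Net loss ≈ 55.3 W

T = 32.45 °C + 273.15 = 305.60 K.
Surroundings: T = 24.85 °C + 273.15 = 298.00 K.
Area A = 1.25 m².
Net radiated power P_net = εσA(T⁴ − T₀⁴) = 0.933×5.670×10⁻⁸×1.25×(305.60⁴ − 298.00⁴).
T⁴ − T₀⁴ = 8.72195×10⁹ − 7.88615×10⁹ = 8.35800×10⁸ K⁴, so P_net = 55.3 W.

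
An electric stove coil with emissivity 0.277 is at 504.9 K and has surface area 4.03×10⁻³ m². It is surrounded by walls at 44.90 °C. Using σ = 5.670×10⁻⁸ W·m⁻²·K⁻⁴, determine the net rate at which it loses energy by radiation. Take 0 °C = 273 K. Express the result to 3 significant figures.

Surroundings: T = 44.90 °C + 273 = 317.90 K.
Area A = 4.03×10⁻³ m².
Net radiated power P_net = εσA(T⁴ − T₀⁴) = 0.277×5.670×10⁻⁸×4.03×10⁻³×(504.9⁴ − 317.90⁴).
T⁴ − T₀⁴ = 6.49863×10¹⁰ − 1.02132×10¹⁰ = 5.47731×10¹⁰ K⁴, so P_net = 3.47 W.

Net loss ≈ 3.47 W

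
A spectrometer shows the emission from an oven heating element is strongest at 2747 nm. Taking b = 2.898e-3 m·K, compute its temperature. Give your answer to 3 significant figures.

T ≈ 1.05×10³ K

Wien's law gives T = b/λ_max = (2.898×10⁻³ m·K)/(2.747×10⁻⁶ m) = 1.05×10³ K.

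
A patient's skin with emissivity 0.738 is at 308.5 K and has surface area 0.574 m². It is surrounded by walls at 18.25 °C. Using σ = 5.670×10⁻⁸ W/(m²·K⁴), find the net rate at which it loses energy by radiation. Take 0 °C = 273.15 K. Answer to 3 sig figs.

Surroundings: T = 18.25 °C + 273.15 = 291.40 K.
Area A = 0.574 m².
Net radiated power P_net = εσA(T⁴ − T₀⁴) = 0.738×5.670×10⁻⁸×0.574×(308.5⁴ − 291.40⁴).
T⁴ − T₀⁴ = 9.05776×10⁹ − 7.21038×10⁹ = 1.84738×10⁹ K⁴, so P_net = 44.4 W.

Net loss ≈ 44.4 W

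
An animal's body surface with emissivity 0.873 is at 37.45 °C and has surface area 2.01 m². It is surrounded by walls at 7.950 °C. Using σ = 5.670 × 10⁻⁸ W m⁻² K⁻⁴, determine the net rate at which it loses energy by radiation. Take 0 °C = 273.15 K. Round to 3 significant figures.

T = 37.45 °C + 273.15 = 310.60 K.
Surroundings: T = 7.950 °C + 273.15 = 281.100 K.
Area A = 2.01 m².
Net radiated power P_net = εσA(T⁴ − T₀⁴) = 0.873×5.670×10⁻⁸×2.01×(310.60⁴ − 281.100⁴).
T⁴ − T₀⁴ = 9.30692×10⁹ − 6.24372×10⁹ = 3.06320×10⁹ K⁴, so P_net = 305 W.

Net loss ≈ 305 W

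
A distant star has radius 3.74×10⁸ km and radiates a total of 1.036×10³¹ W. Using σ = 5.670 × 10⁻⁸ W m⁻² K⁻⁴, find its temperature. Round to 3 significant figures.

Surface area A = 4πR² = 4π(3.74×10¹¹ m)² = 1.75773×10²⁴ m².
P = σAT⁴ ⇒ T = (P/(σA))^(1/4) = (1.036×10³¹/(5.670×10⁻⁸×1.75773×10²⁴))^(1/4) = 3.19×10³ K.

T ≈ 3.19×10³ K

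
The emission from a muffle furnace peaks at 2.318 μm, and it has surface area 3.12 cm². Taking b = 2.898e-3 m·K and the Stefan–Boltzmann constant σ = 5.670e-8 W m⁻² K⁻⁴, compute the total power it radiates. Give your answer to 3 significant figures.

P ≈ 43.2 W

Wien's law: T = b/λ_max = 2.898×10⁻³/2.318×10⁻⁶ = 1250.22 K.
Area A = 3.12 cm² = 3.12×10⁻⁴ m².
Then P = σAT⁴ = 5.670×10⁻⁸×3.12×10⁻⁴×(1250.22)⁴ = 43.2 W.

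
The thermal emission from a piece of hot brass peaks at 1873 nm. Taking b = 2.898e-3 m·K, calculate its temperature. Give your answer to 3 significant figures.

Wien's law gives T = b/λ_max = (2.898×10⁻³ m·K)/(1.873×10⁻⁶ m) = 1.55×10³ K.

T ≈ 1.55×10³ K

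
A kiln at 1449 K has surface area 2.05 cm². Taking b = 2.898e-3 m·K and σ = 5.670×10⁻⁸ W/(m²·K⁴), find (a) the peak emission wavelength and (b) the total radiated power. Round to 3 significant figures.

λ_max ≈ 2.00 μm; P ≈ 51.2 W

(a) λ_max = b/T = 2.898×10⁻³/1449 = 2.000×10⁻⁶ m = 2.00 μm.
Area A = 2.05 cm² = 2.05×10⁻⁴ m².
(b) P = σAT⁴ = 5.670×10⁻⁸×2.05×10⁻⁴×(1449)⁴ = 51.2 W.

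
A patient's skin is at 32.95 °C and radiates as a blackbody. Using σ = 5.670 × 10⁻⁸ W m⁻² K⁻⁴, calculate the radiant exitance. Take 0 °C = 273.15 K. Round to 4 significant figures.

T = 32.95 °C + 273.15 = 306.10 K.
Stefan–Boltzmann: I = σT⁴ = 5.670×10⁻⁸ × (306.10)⁴ = 497.8 W/m².

I ≈ 497.8 W/m²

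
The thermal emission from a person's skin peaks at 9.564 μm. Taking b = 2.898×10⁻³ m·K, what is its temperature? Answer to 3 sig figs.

T ≈ 303 K

Wien's law gives T = b/λ_max = (2.898×10⁻³ m·K)/(9.564×10⁻⁶ m) = 303 K.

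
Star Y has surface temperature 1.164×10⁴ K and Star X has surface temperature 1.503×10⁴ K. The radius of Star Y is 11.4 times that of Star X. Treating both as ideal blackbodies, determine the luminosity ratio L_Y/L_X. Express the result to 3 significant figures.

L ∝ R²T⁴, so L_Y/L_X = (R_Y/R_X)²(T_Y/T_X)⁴ = (11.4)² × (1.164×10⁴/1.503×10⁴)⁴ = 129.96 × 0.359729 = 46.8.

L_Y/L_X ≈ 46.8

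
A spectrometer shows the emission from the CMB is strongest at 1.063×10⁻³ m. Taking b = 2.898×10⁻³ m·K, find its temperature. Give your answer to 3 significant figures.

Wien's law gives T = b/λ_max = (2.898×10⁻³ m·K)/(1.063×10⁻³ m) = 2.73 K.

T ≈ 2.73 K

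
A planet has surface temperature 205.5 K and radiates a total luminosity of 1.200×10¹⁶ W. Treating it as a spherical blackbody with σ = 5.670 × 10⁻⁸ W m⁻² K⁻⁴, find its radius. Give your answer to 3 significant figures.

L = 4πR²σT⁴ ⇒ R = √(L/(4πσT⁴)).
σT⁴ = 101.118 W/m², so R = √(1.200×10¹⁶/(4π×101.118)) = 3.07×10⁶ m.

R ≈ 3.07×10⁶ m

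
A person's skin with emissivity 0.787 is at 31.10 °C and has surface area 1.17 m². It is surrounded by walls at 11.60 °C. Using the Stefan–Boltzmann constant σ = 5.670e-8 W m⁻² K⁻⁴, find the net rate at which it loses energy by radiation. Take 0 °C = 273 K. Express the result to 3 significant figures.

T = 31.10 °C + 273 = 304.10 K.
Surroundings: T = 11.60 °C + 273 = 284.60 K.
Area A = 1.17 m².
Net radiated power P_net = εσA(T⁴ − T₀⁴) = 0.787×5.670×10⁻⁸×1.17×(304.10⁴ − 284.60⁴).
T⁴ − T₀⁴ = 8.55196×10⁹ − 6.56054×10⁹ = 1.99142×10⁹ K⁴, so P_net = 104 W.

Net loss ≈ 104 W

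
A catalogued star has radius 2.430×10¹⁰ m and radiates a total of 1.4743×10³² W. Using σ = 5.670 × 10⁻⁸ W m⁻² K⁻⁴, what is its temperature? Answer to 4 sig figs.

Surface area A = 4πR² = 4π(2.430×10¹⁰ m)² = 7.42032×10²¹ m².
P = σAT⁴ ⇒ T = (P/(σA))^(1/4) = (1.4743×10³²/(5.670×10⁻⁸×7.42032×10²¹))^(1/4) = 2.433×10⁴ K.

T ≈ 2.433×10⁴ K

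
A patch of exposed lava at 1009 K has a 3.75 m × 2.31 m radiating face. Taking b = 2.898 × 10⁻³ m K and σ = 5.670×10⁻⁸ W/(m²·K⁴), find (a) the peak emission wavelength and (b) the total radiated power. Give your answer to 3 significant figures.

(a) λ_max = b/T = 2.898×10⁻³/1009 = 2.872×10⁻⁶ m = 2.87×10³ nm.
Area A = 3.75 × 2.31 = 8.6625 m².
(b) P = σAT⁴ = 5.670×10⁻⁸×8.6625×(1009)⁴ = 5.09×10⁵ W.

λ_max ≈ 2.87×10³ nm; P ≈ 5.09×10⁵ W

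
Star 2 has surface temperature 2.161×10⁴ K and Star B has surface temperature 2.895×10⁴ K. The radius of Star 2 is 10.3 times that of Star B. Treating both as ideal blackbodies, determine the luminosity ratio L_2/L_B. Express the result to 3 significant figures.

L_2/L_B ≈ 32.9

L ∝ R²T⁴, so L_2/L_B = (R_2/R_B)²(T_2/T_B)⁴ = (10.3)² × (2.161×10⁴/2.895×10⁴)⁴ = 106.09 × 0.310474 = 32.9.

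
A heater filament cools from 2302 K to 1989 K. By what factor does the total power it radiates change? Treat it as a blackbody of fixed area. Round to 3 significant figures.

P₂/P₁ ≈ 0.557

P ∝ T⁴, so P₂/P₁ = (T₂/T₁)⁴ = (1989/2302)⁴ = (0.864031)⁴ = 0.557.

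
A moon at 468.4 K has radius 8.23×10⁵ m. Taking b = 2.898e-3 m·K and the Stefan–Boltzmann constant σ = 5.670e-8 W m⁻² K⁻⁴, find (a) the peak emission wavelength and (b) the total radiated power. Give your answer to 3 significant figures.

λ_max ≈ 6.19 μm; P ≈ 2.32×10¹⁶ W

(a) λ_max = b/T = 2.898×10⁻³/468.4 = 6.187×10⁻⁶ m = 6.19 μm.
Surface area A = 4πR² = 4π(8.23×10⁵ m)² = 8.51157×10¹² m².
(b) P = σAT⁴ = 5.670×10⁻⁸×8.51157×10¹²×(468.4)⁴ = 2.32×10¹⁶ W.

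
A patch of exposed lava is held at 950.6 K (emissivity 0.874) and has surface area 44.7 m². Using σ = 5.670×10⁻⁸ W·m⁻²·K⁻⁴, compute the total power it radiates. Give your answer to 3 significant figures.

P ≈ 1.81×10⁶ W

Area A = 44.7 m².
P = εσAT⁴ = 0.874 × 5.670×10⁻⁸ × 44.7 × (950.6)⁴ = 1.81×10⁶ W.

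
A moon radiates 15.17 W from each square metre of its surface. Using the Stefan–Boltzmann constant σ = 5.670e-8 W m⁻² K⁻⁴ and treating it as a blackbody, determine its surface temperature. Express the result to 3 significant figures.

T ≈ 128 K

I = σT⁴, so T = (I/σ)^(1/4) = (15.17/(5.670×10⁻⁸))^(1/4) = 128 K.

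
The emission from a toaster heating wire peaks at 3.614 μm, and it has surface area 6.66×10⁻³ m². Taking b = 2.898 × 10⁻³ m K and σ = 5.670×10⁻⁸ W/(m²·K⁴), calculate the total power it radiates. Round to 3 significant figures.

P ≈ 156 W

Wien's law: T = b/λ_max = 2.898×10⁻³/3.614×10⁻⁶ = 801.882 K.
Area A = 6.66×10⁻³ m².
Then P = σAT⁴ = 5.670×10⁻⁸×6.66×10⁻³×(801.882)⁴ = 156 W.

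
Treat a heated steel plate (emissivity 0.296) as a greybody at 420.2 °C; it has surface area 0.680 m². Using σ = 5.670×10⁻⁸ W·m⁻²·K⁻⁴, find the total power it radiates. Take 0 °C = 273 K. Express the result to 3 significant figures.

T = 420.2 °C + 273 = 693.2 K.
Area A = 0.680 m².
P = εσAT⁴ = 0.296 × 5.670×10⁻⁸ × 0.680 × (693.2)⁴ = 2.64×10³ W.

P ≈ 2.64×10³ W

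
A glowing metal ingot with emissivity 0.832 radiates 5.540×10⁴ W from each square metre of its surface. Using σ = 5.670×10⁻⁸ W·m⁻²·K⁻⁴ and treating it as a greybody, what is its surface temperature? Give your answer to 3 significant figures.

T ≈ 1.04×10³ K

I = εσT⁴, so T = (I/εσ)^(1/4) = (5.540×10⁴/(0.832×5.670×10⁻⁸))^(1/4) = 1.04×10³ K.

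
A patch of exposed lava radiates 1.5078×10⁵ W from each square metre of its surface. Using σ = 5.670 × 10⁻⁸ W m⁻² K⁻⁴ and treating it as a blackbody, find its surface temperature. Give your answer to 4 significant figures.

T ≈ 1277 K

I = σT⁴, so T = (I/σ)^(1/4) = (1.5078×10⁵/(5.670×10⁻⁸))^(1/4) = 1277 K.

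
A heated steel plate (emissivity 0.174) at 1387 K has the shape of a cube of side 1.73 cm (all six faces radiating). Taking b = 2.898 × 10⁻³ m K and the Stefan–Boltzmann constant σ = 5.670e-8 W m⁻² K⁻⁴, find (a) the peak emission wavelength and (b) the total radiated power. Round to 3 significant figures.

λ_max ≈ 2.09 μm; P ≈ 65.6 W

(a) λ_max = b/T = 2.898×10⁻³/1387 = 2.089×10⁻⁶ m = 2.09 μm.
Area A = 6s² = 6×(0.0173 m)² = 1.79574×10⁻³ m².
(b) P = εσAT⁴ = 0.174×5.670×10⁻⁸×1.79574×10⁻³×(1387)⁴ = 65.6 W.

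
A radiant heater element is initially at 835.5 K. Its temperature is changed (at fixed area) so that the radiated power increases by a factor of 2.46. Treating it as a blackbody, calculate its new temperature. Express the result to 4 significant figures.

P ∝ T⁴, so T₂/T₁ = (P₂/P₁)^(1/4) = (2.46)^(1/4) = 1.25237.
T₂ = 835.5 × 1.25237 = 1046 K.

T₂ ≈ 1046 K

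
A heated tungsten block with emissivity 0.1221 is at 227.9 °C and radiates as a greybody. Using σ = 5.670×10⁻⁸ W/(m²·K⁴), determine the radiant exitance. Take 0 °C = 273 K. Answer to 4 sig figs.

I ≈ 435.8 W/m²

T = 227.9 °C + 273 = 500.9 K.
Stefan–Boltzmann: I = εσT⁴ = 0.1221 × 5.670×10⁻⁸ × (500.9)⁴ = 435.8 W/m².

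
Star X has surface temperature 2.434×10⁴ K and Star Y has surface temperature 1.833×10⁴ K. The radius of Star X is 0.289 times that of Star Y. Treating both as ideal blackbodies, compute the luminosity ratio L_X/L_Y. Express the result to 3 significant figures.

L_X/L_Y ≈ 0.260

L ∝ R²T⁴, so L_X/L_Y = (R_X/R_Y)²(T_X/T_Y)⁴ = (0.289)² × (2.434×10⁴/1.833×10⁴)⁴ = 0.083521 × 3.10908 = 0.260.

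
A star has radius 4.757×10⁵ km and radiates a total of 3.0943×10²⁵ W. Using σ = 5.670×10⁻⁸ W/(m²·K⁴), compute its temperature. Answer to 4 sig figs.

T ≈ 3722 K

Surface area A = 4πR² = 4π(4.757×10⁸ m)² = 2.84365×10¹⁸ m².
P = σAT⁴ ⇒ T = (P/(σA))^(1/4) = (3.0943×10²⁵/(5.670×10⁻⁸×2.84365×10¹⁸))^(1/4) = 3722 K.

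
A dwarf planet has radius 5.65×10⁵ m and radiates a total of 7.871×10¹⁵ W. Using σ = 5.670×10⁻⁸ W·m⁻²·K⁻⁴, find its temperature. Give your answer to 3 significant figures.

T ≈ 431 K

Surface area A = 4πR² = 4π(5.65×10⁵ m)² = 4.01150×10¹² m².
P = σAT⁴ ⇒ T = (P/(σA))^(1/4) = (7.871×10¹⁵/(5.670×10⁻⁸×4.01150×10¹²))^(1/4) = 431 K.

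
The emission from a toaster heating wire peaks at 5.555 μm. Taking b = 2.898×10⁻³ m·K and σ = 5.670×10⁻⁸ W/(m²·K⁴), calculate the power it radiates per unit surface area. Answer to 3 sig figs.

Wien's law: T = b/λ_max = 2.898×10⁻³/5.555×10⁻⁶ = 521.692 K.
Then I = σT⁴ = 5.670×10⁻⁸×(521.692)⁴ = 4.20×10³ W/m².

I ≈ 4.20×10³ W/m²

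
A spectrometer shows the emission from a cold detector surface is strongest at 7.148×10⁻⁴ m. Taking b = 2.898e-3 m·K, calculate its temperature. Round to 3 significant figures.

Wien's law gives T = b/λ_max = (2.898×10⁻³ m·K)/(7.148×10⁻⁴ m) = 4.05 K.

T ≈ 4.05 K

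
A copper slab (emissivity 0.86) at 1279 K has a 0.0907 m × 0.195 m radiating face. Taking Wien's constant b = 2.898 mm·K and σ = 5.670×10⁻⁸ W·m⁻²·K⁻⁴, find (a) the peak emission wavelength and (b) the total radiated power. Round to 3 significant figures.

λ_max ≈ 2.27×10³ nm; P ≈ 2.31×10³ W

(a) λ_max = b/T = 2.898×10⁻³/1279 = 2.266×10⁻⁶ m = 2.27×10³ nm.
Area A = 0.0907 × 0.195 = 0.0176865 m².
(b) P = εσAT⁴ = 0.86×5.670×10⁻⁸×0.0176865×(1279)⁴ = 2.31×10³ W.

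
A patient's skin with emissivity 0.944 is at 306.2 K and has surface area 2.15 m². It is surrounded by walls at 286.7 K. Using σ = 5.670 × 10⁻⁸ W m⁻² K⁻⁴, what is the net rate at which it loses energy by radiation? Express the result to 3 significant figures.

Area A = 2.15 m².
Net radiated power P_net = εσA(T⁴ − T₀⁴) = 0.944×5.670×10⁻⁸×2.15×(306.2⁴ − 286.7⁴).
T⁴ − T₀⁴ = 8.79065×10⁹ − 6.75633×10⁹ = 2.03432×10⁹ K⁴, so P_net = 234 W.

Net loss ≈ 234 W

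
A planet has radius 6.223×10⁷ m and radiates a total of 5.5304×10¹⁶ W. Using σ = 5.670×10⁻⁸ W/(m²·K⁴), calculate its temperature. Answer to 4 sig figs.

Surface area A = 4πR² = 4π(6.223×10⁷ m)² = 4.86642×10¹⁶ m².
P = σAT⁴ ⇒ T = (P/(σA))^(1/4) = (5.5304×10¹⁶/(5.670×10⁻⁸×4.86642×10¹⁶))^(1/4) = 66.91 K.

T ≈ 66.91 K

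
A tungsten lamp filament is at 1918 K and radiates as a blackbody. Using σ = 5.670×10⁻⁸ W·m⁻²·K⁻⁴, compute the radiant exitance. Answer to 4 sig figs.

I ≈ 7.673×10⁵ W/m²

Stefan–Boltzmann: I = σT⁴ = 5.670×10⁻⁸ × (1918)⁴ = 7.673×10⁵ W/m².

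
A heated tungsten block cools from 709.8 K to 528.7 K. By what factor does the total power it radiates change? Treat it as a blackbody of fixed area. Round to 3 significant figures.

P₂/P₁ ≈ 0.308

P ∝ T⁴, so P₂/P₁ = (T₂/T₁)⁴ = (528.7/709.8)⁴ = (0.744858)⁴ = 0.308.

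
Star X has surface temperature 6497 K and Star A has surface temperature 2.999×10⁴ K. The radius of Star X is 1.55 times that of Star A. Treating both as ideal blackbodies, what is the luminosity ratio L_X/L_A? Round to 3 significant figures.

L_X/L_A ≈ 5.29×10⁻³

L ∝ R²T⁴, so L_X/L_A = (R_X/R_A)²(T_X/T_A)⁴ = (1.55)² × (6497/2.999×10⁴)⁴ = 2.4025 × 2.20265×10⁻³ = 5.29×10⁻³.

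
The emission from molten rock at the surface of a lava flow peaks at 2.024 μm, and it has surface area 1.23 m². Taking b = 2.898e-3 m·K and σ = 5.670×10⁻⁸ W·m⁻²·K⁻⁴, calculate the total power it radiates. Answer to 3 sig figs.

P ≈ 2.93×10⁵ W

Wien's law: T = b/λ_max = 2.898×10⁻³/2.024×10⁻⁶ = 1431.82 K.
Area A = 1.23 m².
Then P = σAT⁴ = 5.670×10⁻⁸×1.23×(1431.82)⁴ = 2.93×10⁵ W.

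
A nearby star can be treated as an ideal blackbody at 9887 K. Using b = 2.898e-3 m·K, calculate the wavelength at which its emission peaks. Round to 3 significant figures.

Wien's displacement law: λ_max = b/T = (2.898×10⁻³ m·K)/(9887 K) = 2.931×10⁻⁷ m.
That is 293 nm, in the ultraviolet range.

λ_max ≈ 293 nm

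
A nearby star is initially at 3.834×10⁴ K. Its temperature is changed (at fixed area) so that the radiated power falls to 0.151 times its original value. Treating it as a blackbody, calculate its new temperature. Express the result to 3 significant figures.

T₂ ≈ 2.39×10⁴ K

P ∝ T⁴, so T₂/T₁ = (P₂/P₁)^(1/4) = (0.151)^(1/4) = 0.623368.
T₂ = 3.834×10⁴ × 0.623368 = 2.39×10⁴ K.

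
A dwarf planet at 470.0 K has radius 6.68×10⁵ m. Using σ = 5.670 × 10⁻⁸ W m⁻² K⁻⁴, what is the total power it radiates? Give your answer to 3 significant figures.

P ≈ 1.55×10¹⁶ W

Surface area A = 4πR² = 4π(6.68×10⁵ m)² = 5.60742×10¹² m².
P = σAT⁴ = 5.670×10⁻⁸ × 5.60742×10¹² × (470.0)⁴ = 1.55×10¹⁶ W.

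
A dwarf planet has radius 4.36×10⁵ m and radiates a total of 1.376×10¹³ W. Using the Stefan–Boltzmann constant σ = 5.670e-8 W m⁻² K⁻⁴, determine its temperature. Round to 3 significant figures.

T ≈ 100 K

Surface area A = 4πR² = 4π(4.36×10⁵ m)² = 2.38882×10¹² m².
P = σAT⁴ ⇒ T = (P/(σA))^(1/4) = (1.376×10¹³/(5.670×10⁻⁸×2.38882×10¹²))^(1/4) = 100 K.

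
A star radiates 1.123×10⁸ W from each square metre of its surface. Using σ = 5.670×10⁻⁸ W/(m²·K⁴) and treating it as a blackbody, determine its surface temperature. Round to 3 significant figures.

T ≈ 6.67×10³ K

I = σT⁴, so T = (I/σ)^(1/4) = (1.123×10⁸/(5.670×10⁻⁸))^(1/4) = 6.67×10³ K.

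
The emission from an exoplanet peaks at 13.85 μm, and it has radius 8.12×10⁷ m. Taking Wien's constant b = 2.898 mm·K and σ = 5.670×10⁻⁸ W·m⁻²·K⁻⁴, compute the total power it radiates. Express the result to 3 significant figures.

Wien's law: T = b/λ_max = 2.898×10⁻³/1.385×10⁻⁵ = 209.242 K.
Surface area A = 4πR² = 4π(8.12×10⁷ m)² = 8.28556×10¹⁶ m².
Then P = σAT⁴ = 5.670×10⁻⁸×8.28556×10¹⁶×(209.242)⁴ = 9.01×10¹⁸ W.

P ≈ 9.01×10¹⁸ W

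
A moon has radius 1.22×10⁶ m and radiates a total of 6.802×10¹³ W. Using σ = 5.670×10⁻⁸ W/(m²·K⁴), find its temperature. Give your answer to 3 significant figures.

T ≈ 89.5 K

Surface area A = 4πR² = 4π(1.22×10⁶ m)² = 1.87038×10¹³ m².
P = σAT⁴ ⇒ T = (P/(σA))^(1/4) = (6.802×10¹³/(5.670×10⁻⁸×1.87038×10¹³))^(1/4) = 89.5 K.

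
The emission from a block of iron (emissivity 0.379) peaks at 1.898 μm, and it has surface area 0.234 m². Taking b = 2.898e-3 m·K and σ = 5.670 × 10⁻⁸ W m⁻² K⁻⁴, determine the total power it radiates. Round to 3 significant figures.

Wien's law: T = b/λ_max = 2.898×10⁻³/1.898×10⁻⁶ = 1526.87 K.
Area A = 0.234 m².
Then P = εσAT⁴ = 0.379×5.670×10⁻⁸×0.234×(1526.87)⁴ = 2.73×10⁴ W.

P ≈ 2.73×10⁴ W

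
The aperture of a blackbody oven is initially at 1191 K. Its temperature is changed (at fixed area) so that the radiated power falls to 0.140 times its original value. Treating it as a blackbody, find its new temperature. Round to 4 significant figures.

P ∝ T⁴, so T₂/T₁ = (P₂/P₁)^(1/4) = (0.140)^(1/4) = 0.611691.
T₂ = 1191 × 0.611691 = 728.5 K.

T₂ ≈ 728.5 K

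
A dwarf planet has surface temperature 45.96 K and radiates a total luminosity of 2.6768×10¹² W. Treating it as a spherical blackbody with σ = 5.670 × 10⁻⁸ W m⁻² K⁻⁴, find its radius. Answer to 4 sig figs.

R ≈ 9.176×10⁵ m

L = 4πR²σT⁴ ⇒ R = √(L/(4πσT⁴)).
σT⁴ = 0.252990 W/m², so R = √(2.6768×10¹²/(4π×0.252990)) = 9.176×10⁵ m.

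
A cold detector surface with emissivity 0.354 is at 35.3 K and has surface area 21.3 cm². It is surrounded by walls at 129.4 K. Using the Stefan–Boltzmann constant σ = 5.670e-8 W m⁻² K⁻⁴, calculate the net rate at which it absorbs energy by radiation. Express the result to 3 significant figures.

Area A = 21.3 cm² = 2.13×10⁻³ m².
Net radiated power P_net = εσA(T⁴ − T₀⁴) = 0.354×5.670×10⁻⁸×2.13×10⁻³×(35.3⁴ − 129.4⁴).
T⁴ − T₀⁴ = 1.55274×10⁶ − 2.80374×10⁸ = -2.78821×10⁸ K⁴, so P_net = -0.0119 W — negative, meaning a net gain of 0.0119 W.

Net gain ≈ 0.0119 W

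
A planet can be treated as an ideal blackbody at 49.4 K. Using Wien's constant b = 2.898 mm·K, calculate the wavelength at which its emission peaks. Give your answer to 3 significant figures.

Wien's displacement law: λ_max = b/T = (2.898×10⁻³ m·K)/(49.4 K) = 5.866×10⁻⁵ m.
That is 58.7 μm, in the infrared range.

λ_max ≈ 58.7 μm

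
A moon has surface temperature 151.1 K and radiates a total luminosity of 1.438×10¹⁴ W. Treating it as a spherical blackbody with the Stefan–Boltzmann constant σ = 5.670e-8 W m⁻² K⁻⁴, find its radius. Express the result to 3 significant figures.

R ≈ 6.22×10⁵ m

L = 4πR²σT⁴ ⇒ R = √(L/(4πσT⁴)).
σT⁴ = 29.5557 W/m², so R = √(1.438×10¹⁴/(4π×29.5557)) = 6.22×10⁵ m.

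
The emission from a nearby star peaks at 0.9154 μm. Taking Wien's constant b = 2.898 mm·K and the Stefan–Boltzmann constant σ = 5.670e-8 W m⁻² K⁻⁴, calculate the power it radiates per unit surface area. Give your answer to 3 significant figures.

Wien's law: T = b/λ_max = 2.898×10⁻³/9.154×10⁻⁷ = 3165.83 K.
Then I = σT⁴ = 5.670×10⁻⁸×(3165.83)⁴ = 5.70×10⁶ W/m².

I ≈ 5.70×10⁶ W/m²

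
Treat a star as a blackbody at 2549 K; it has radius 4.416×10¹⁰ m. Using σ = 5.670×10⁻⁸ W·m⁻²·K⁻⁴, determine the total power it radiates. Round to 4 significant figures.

P ≈ 5.866×10²⁸ W

Surface area A = 4πR² = 4π(4.416×10¹⁰ m)² = 2.45057×10²² m².
P = σAT⁴ = 5.670×10⁻⁸ × 2.45057×10²² × (2549)⁴ = 5.866×10²⁸ W.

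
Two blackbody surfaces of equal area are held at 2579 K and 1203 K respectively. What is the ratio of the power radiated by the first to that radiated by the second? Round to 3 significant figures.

With equal areas, P₁/P₂ = (T₁/T₂)⁴ = (2579/1203)⁴ = 21.1.

P₁/P₂ ≈ 21.1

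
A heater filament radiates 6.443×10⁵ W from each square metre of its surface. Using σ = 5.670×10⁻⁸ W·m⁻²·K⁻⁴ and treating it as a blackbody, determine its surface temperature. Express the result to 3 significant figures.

T ≈ 1.84×10³ K

I = σT⁴, so T = (I/σ)^(1/4) = (6.443×10⁵/(5.670×10⁻⁸))^(1/4) = 1.84×10³ K.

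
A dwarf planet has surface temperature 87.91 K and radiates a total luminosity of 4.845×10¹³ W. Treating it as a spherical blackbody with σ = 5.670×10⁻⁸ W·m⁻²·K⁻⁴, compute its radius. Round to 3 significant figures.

L = 4πR²σT⁴ ⇒ R = √(L/(4πσT⁴)).
σT⁴ = 3.38638 W/m², so R = √(4.845×10¹³/(4π×3.38638)) = 1.07×10⁶ m.

R ≈ 1.07×10⁶ m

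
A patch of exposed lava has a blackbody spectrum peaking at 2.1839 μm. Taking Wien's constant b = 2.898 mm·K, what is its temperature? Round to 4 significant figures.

Wien's law gives T = b/λ_max = (2.898×10⁻³ m·K)/(2.1839×10⁻⁶ m) = 1327 K.

T ≈ 1327 K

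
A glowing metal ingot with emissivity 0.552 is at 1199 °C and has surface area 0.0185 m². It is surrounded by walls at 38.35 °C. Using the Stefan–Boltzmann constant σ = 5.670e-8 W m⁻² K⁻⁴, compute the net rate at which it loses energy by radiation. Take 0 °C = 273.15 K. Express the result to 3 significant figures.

T = 1199 °C + 273.15 = 1472.15 K.
Surroundings: T = 38.35 °C + 273.15 = 311.50 K.
Area A = 0.0185 m².
Net radiated power P_net = εσA(T⁴ − T₀⁴) = 0.552×5.670×10⁻⁸×0.0185×(1472.15⁴ − 311.50⁴).
T⁴ − T₀⁴ = 4.69687×10¹² − 9.41526×10⁹ = 4.68745×10¹² K⁴, so P_net = 2.71×10³ W.

Net loss ≈ 2.71×10³ W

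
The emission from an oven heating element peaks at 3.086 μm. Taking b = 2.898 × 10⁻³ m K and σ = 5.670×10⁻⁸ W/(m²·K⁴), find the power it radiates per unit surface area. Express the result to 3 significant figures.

I ≈ 4.41×10⁴ W/m²

Wien's law: T = b/λ_max = 2.898×10⁻³/3.086×10⁻⁶ = 939.080 K.
Then I = σT⁴ = 5.670×10⁻⁸×(939.080)⁴ = 4.41×10⁴ W/m².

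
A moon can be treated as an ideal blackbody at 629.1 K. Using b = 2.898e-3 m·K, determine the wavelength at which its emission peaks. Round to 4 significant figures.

Wien's displacement law: λ_max = b/T = (2.898×10⁻³ m·K)/(629.1 K) = 4.6066×10⁻⁶ m.
That is 4.607 μm, in the infrared range.

λ_max ≈ 4.607 μm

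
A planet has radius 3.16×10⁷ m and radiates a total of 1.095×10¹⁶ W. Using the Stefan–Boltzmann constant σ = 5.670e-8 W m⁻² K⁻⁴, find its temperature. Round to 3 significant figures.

Surface area A = 4πR² = 4π(3.16×10⁷ m)² = 1.25483×10¹⁶ m².
P = σAT⁴ ⇒ T = (P/(σA))^(1/4) = (1.095×10¹⁶/(5.670×10⁻⁸×1.25483×10¹⁶))^(1/4) = 62.6 K.

T ≈ 62.6 K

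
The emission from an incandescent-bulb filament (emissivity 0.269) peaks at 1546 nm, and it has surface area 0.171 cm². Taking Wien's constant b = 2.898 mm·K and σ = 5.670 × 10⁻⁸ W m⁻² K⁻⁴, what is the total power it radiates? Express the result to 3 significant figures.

P ≈ 3.22 W

Wien's law: T = b/λ_max = 2.898×10⁻³/1.546×10⁻⁶ = 1874.51 K.
Area A = 0.171 cm² = 1.71×10⁻⁵ m².
Then P = εσAT⁴ = 0.269×5.670×10⁻⁸×1.71×10⁻⁵×(1874.51)⁴ = 3.22 W.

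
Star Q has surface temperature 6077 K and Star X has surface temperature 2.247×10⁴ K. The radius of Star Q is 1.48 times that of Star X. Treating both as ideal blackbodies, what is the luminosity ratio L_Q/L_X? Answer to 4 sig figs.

L_Q/L_X ≈ 0.01172

L ∝ R²T⁴, so L_Q/L_X = (R_Q/R_X)²(T_Q/T_X)⁴ = (1.48)² × (6077/2.247×10⁴)⁴ = 2.1904 × 5.34989×10⁻³ = 0.01172.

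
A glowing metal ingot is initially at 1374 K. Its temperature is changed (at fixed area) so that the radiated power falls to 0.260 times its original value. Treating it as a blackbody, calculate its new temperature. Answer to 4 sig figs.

T₂ ≈ 981.1 K

P ∝ T⁴, so T₂/T₁ = (P₂/P₁)^(1/4) = (0.260)^(1/4) = 0.714074.
T₂ = 1374 × 0.714074 = 981.1 K.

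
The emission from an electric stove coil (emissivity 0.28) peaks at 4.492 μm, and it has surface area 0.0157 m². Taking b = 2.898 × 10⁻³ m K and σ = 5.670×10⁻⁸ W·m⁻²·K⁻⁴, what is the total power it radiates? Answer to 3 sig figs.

P ≈ 43.2 W

Wien's law: T = b/λ_max = 2.898×10⁻³/4.492×10⁻⁶ = 645.147 K.
Area A = 0.0157 m².
Then P = εσAT⁴ = 0.28×5.670×10⁻⁸×0.0157×(645.147)⁴ = 43.2 W.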